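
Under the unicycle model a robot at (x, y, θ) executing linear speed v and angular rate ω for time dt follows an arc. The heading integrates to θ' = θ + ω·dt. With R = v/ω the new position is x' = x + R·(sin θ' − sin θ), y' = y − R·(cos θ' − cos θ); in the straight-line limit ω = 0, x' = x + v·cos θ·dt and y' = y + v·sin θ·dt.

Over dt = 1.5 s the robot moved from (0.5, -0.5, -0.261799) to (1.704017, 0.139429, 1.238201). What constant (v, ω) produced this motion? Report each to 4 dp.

Δθ = 1.238201 − -0.261799 = 1.500000
ω = Δθ/dt = 1.500000/1.5 = 1.0000
R = Δx/(sin θ' − sin θ) = 1.0000
v = R·ω = 1.0000·1.0000 = 1.0000

v = 1.0000, ω = 1.0000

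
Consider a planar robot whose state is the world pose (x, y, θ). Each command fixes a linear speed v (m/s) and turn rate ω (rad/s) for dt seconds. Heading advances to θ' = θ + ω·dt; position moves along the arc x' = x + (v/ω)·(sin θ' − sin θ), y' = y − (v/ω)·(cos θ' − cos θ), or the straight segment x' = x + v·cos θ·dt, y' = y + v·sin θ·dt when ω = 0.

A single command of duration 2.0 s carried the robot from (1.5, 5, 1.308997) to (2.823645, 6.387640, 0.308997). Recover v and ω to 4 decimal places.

v = 1.0000, ω = -0.5000

Δθ = 0.308997 − 1.308997 = -1.000000
ω = Δθ/dt = -1.000000/2.0 = -0.5000
R = −Δy/(cos θ' − cos θ) = -2.0000
v = R·ω = -2.0000·-0.5000 = 1.0000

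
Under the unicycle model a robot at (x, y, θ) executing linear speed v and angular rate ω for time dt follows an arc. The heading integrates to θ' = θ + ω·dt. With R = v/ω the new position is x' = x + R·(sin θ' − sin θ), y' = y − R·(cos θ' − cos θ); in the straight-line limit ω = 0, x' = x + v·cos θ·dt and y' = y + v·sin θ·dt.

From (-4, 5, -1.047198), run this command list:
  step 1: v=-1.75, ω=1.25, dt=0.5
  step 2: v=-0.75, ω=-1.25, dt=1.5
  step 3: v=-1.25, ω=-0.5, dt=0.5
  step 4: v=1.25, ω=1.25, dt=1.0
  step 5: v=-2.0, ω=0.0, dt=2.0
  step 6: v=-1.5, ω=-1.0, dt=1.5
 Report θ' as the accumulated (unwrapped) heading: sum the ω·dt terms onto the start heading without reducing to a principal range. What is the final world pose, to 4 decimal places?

(-4.9184, 11.5034, -2.7972)

step 1: θ'=-0.4222 (R=-1.4000) → pose (-4.6388, 5.5771, -0.4222)
step 2: θ'=-2.2972 (R=0.6000) → pose (-4.8414, 6.5229, -2.2972)
step 3: θ'=-2.5472 (R=2.5000) → pose (-4.3725, 6.9337, -2.5472)
step 4: θ'=-1.2972 (R=1.0000) → pose (-4.7753, 5.8350, -1.2972)
step 5: θ'=-1.2972 (straight) → pose (-5.8561, 9.6862, -1.2972)
step 6: θ'=-2.7972 (R=1.5000) → pose (-4.9184, 11.5034, -2.7972)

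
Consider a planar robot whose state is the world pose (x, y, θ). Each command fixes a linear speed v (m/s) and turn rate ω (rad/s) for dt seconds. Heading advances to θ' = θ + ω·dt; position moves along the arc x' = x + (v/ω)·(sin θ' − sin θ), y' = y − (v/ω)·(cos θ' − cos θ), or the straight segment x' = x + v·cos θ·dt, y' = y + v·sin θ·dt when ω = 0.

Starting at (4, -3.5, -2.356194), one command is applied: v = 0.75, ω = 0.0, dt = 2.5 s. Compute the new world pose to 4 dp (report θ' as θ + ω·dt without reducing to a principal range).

(2.6742, -4.8258, -2.3562)

θ' = -2.3562 + 0.0·2.5 = -2.3562
ω = 0 → straight: x' = 4 + 0.75·cos(-2.3562)·2.5 = 2.6742
y' = -3.5 + 0.75·sin(-2.3562)·2.5 = -4.8258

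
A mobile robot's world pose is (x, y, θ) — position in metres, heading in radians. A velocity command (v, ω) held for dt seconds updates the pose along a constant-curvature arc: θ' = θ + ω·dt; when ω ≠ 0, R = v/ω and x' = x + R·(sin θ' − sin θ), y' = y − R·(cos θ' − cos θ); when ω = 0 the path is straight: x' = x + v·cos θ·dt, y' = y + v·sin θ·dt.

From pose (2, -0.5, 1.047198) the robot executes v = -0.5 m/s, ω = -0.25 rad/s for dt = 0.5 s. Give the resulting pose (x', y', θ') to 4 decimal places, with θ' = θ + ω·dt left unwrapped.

θ' = 1.0472 + -0.25·0.5 = 0.9222
R = v/ω = -0.5/-0.25 = 2.0000
x' = 2 + 2.0000·(sin 0.9222 − sin 1.0472) = 1.8618
y' = -0.5 − 2.0000·(cos 0.9222 − cos 1.0472) = -0.7081

(1.8618, -0.7081, 0.9222)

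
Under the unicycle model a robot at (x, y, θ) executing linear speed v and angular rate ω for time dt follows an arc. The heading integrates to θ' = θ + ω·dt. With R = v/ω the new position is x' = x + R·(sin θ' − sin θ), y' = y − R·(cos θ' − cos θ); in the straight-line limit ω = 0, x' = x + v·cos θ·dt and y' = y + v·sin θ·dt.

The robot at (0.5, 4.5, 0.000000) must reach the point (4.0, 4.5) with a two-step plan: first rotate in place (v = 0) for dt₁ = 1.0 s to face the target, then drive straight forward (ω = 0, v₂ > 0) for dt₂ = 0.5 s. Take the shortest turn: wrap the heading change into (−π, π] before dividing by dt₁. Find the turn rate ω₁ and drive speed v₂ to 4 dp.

ω₁ = 0.0000, v₂ = 7.0000

heading to target = atan2(4.5−4.5, 4−0.5) = 0.0000
Δθ = wrap(0.0000 − 0.0000) = 0.0000; ω₁ = Δθ/dt₁ = 0.0000
distance = √((4−0.5)² + (4.5−4.5)²) = 3.5000; v₂ = distance/dt₂ = 7.0000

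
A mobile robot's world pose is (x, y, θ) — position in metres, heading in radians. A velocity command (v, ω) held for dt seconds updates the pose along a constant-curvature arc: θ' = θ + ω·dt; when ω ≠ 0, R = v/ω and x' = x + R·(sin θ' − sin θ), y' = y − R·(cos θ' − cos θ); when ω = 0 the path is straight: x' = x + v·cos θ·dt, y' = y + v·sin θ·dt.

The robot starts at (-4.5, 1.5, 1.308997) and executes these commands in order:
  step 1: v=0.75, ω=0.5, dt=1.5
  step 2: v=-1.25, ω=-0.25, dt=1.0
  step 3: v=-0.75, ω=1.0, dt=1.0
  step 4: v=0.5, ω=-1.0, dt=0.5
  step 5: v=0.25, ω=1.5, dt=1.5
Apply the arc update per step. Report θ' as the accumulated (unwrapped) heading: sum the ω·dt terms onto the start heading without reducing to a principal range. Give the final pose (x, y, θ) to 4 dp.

(-4.1918, 0.9439, 4.5590)

step 1: θ'=2.0590 (R=1.5000) → pose (-4.6241, 2.5918, 2.0590)
step 2: θ'=1.8090 (R=5.0000) → pose (-4.1812, 1.4264, 1.8090)
step 3: θ'=2.8090 (R=-0.7500) → pose (-3.6972, 0.8944, 2.8090)
step 4: θ'=2.3090 (R=-0.5000) → pose (-3.9038, 1.0306, 2.3090)
step 5: θ'=4.5590 (R=0.1667) → pose (-4.1918, 0.9439, 4.5590)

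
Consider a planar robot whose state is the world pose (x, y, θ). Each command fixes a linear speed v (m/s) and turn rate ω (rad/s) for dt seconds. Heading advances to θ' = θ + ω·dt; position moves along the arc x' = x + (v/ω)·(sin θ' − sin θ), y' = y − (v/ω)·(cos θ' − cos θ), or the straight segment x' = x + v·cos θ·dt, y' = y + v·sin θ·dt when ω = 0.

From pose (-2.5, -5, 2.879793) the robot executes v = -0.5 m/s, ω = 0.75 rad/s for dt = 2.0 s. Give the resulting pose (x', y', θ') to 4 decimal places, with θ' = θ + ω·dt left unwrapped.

(-1.6973, -4.5737, 4.3798)

θ' = 2.8798 + 0.75·2.0 = 4.3798
R = v/ω = -0.5/0.75 = -0.6667
x' = -2.5 + -0.6667·(sin 4.3798 − sin 2.8798) = -1.6973
y' = -5 − -0.6667·(cos 4.3798 − cos 2.8798) = -4.5737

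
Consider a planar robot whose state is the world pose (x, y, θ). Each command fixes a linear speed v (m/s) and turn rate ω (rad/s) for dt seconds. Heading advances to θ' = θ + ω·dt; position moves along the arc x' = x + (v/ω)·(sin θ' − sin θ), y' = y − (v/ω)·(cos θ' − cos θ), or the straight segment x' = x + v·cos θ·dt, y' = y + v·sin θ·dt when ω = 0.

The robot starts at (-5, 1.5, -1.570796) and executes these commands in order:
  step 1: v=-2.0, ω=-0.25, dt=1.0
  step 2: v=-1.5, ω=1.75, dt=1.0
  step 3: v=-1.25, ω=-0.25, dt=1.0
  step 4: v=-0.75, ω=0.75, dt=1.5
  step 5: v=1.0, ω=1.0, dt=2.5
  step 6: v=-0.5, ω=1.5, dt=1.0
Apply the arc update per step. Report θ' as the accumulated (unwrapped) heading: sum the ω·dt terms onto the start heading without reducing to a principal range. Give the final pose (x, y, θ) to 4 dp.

step 1: θ'=-1.8208 (R=8.0000) → pose (-4.7513, 3.4792, -1.8208)
step 2: θ'=-0.0708 (R=-0.8571) → pose (-5.5212, 4.5463, -0.0708)
step 3: θ'=-0.3208 (R=5.0000) → pose (-6.7441, 4.7888, -0.3208)
step 4: θ'=0.8042 (R=-1.0000) → pose (-7.7797, 4.5335, 0.8042)
step 5: θ'=3.3042 (R=1.0000) → pose (-8.6619, 6.2140, 3.3042)
step 6: θ'=4.8042 (R=-0.3333) → pose (-8.3839, 6.5735, 4.8042)

(-8.3839, 6.5735, 4.8042)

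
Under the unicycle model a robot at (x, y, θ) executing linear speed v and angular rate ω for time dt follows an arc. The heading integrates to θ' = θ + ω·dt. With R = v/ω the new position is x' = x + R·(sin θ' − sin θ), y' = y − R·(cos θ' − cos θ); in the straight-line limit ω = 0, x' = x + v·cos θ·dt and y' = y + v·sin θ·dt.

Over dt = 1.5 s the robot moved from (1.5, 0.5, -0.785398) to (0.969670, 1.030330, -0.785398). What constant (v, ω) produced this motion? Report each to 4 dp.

v = -0.5000, ω = 0.0000

Δθ = -0.785398 − -0.785398 = 0.000000
ω = Δθ/dt = 0.000000/1.5 = 0.0000
ω = 0 → v = (Δx·cos θ + Δy·sin θ)/dt = -0.5000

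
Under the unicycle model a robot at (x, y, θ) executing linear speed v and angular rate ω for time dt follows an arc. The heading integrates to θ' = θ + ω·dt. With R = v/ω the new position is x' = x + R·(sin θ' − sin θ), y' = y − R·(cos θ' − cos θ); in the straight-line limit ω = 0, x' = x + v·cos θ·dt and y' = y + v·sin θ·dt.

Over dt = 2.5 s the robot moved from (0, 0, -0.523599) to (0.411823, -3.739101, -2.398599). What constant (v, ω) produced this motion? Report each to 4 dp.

Δθ = -2.398599 − -0.523599 = -1.875000
ω = Δθ/dt = -1.875000/2.5 = -0.7500
R = −Δy/(cos θ' − cos θ) = -2.3333
v = R·ω = -2.3333·-0.7500 = 1.7500

v = 1.7500, ω = -0.7500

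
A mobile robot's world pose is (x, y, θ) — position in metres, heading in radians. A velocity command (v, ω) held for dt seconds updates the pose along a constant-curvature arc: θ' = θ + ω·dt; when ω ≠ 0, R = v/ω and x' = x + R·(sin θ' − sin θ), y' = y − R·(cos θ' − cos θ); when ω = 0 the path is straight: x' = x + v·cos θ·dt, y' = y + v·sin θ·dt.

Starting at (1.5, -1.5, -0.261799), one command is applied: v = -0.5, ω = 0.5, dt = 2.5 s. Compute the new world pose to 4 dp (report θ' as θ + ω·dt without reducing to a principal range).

(0.4061, -1.9157, 0.9882)

θ' = -0.2618 + 0.5·2.5 = 0.9882
R = v/ω = -0.5/0.5 = -1.0000
x' = 1.5 + -1.0000·(sin 0.9882 − sin -0.2618) = 0.4061
y' = -1.5 − -1.0000·(cos 0.9882 − cos -0.2618) = -1.9157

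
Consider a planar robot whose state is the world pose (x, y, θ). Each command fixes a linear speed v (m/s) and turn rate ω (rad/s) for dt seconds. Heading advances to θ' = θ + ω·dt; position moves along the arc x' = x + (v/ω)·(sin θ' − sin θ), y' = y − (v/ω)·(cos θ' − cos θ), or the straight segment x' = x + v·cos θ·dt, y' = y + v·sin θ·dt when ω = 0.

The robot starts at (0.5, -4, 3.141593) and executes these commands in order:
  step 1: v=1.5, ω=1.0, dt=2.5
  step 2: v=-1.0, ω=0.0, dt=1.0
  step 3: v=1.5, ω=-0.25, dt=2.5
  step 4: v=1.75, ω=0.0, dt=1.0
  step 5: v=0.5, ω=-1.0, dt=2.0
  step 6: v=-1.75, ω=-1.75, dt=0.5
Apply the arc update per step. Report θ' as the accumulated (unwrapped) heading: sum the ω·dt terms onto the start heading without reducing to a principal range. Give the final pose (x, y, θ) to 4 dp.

(1.6364, -11.8803, 2.1416)

step 1: θ'=5.6416 (R=1.5000) → pose (-0.3977, -6.7017, 5.6416)
step 2: θ'=5.6416 (straight) → pose (-1.1989, -6.1032, 5.6416)
step 3: θ'=5.0166 (R=-6.0000) → pose (0.9348, -9.1129, 5.0166)
step 4: θ'=5.0166 (straight) → pose (1.4590, -10.7826, 5.0166)
step 5: θ'=3.0166 (R=-0.5000) → pose (0.9196, -11.4284, 3.0166)
step 6: θ'=2.1416 (R=1.0000) → pose (1.6364, -11.8803, 2.1416)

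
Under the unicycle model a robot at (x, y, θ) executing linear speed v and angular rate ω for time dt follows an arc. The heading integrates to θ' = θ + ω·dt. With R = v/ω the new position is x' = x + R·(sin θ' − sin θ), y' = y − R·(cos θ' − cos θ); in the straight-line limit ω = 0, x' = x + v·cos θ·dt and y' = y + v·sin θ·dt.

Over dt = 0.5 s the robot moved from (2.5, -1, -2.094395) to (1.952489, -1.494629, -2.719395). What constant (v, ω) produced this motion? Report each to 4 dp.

v = 1.5000, ω = -1.2500

Δθ = -2.719395 − -2.094395 = -0.625000
ω = Δθ/dt = -0.625000/0.5 = -1.2500
R = Δx/(sin θ' − sin θ) = -1.2000
v = R·ω = -1.2000·-1.2500 = 1.5000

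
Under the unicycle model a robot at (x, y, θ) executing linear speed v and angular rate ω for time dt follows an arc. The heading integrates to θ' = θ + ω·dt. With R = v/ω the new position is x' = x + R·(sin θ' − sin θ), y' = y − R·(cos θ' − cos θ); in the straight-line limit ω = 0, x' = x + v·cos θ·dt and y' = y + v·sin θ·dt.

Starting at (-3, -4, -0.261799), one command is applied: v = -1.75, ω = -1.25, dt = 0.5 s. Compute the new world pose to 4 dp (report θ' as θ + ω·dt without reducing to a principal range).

θ' = -0.2618 + -1.25·0.5 = -0.8868
R = v/ω = -1.75/-1.25 = 1.4000
x' = -3 + 1.4000·(sin -0.8868 − sin -0.2618) = -3.7227
y' = -4 − 1.4000·(cos -0.8868 − cos -0.2618) = -3.5324

(-3.7227, -3.5324, -0.8868)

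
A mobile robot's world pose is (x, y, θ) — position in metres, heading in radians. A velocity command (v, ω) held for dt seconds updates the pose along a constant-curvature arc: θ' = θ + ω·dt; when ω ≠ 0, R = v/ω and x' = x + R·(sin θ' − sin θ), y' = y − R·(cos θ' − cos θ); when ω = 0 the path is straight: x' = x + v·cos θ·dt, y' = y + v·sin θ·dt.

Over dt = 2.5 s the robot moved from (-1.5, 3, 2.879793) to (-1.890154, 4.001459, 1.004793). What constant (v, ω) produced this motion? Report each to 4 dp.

v = 0.5000, ω = -0.7500

Δθ = 1.004793 − 2.879793 = -1.875000
ω = Δθ/dt = -1.875000/2.5 = -0.7500
R = −Δy/(cos θ' − cos θ) = -0.6667
v = R·ω = -0.6667·-0.7500 = 0.5000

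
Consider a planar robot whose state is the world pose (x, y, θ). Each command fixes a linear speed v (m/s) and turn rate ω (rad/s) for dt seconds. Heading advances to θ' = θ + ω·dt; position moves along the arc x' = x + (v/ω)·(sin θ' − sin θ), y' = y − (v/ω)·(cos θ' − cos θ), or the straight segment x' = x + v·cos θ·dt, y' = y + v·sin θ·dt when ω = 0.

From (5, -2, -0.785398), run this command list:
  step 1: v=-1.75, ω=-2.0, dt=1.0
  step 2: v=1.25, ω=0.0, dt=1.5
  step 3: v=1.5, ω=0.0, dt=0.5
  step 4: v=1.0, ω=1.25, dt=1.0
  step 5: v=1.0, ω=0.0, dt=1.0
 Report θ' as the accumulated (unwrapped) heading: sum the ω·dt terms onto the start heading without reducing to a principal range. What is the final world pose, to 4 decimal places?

(2.3682, -3.2540, -1.5354)

step 1: θ'=-2.7854 (R=0.8750) → pose (5.3136, -0.5612, -2.7854)
step 2: θ'=-2.7854 (straight) → pose (3.5563, -1.2150, -2.7854)
step 3: θ'=-2.7854 (straight) → pose (2.8534, -1.4766, -2.7854)
step 4: θ'=-1.5354 (R=0.8000) → pose (2.3328, -2.2547, -1.5354)
step 5: θ'=-1.5354 (straight) → pose (2.3682, -3.2540, -1.5354)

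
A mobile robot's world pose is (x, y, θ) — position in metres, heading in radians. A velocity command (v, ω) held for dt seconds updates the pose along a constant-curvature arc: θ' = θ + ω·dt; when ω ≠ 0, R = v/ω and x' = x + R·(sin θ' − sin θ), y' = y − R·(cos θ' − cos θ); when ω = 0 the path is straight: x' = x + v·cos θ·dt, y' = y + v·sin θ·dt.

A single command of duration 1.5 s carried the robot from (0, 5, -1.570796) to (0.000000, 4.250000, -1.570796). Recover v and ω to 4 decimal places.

v = 0.5000, ω = 0.0000

Δθ = -1.570796 − -1.570796 = 0.000000
ω = Δθ/dt = 0.000000/1.5 = 0.0000
ω = 0 → v = (Δx·cos θ + Δy·sin θ)/dt = 0.5000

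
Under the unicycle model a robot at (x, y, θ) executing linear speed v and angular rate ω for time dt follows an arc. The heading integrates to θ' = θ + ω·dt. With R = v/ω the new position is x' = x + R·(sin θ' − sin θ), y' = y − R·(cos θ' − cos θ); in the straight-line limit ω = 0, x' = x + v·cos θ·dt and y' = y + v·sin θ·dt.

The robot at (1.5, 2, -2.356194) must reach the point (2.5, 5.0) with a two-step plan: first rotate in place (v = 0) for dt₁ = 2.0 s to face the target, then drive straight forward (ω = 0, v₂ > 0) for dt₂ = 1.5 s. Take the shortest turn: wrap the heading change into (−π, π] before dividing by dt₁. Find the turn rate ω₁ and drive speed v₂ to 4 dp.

ω₁ = -1.3390, v₂ = 2.1082

heading to target = atan2(5−2, 2.5−1.5) = 1.2490
Δθ = wrap(1.2490 − -2.3562) = -2.6779; ω₁ = Δθ/dt₁ = -1.3390
distance = √((2.5−1.5)² + (5−2)²) = 3.1623; v₂ = distance/dt₂ = 2.1082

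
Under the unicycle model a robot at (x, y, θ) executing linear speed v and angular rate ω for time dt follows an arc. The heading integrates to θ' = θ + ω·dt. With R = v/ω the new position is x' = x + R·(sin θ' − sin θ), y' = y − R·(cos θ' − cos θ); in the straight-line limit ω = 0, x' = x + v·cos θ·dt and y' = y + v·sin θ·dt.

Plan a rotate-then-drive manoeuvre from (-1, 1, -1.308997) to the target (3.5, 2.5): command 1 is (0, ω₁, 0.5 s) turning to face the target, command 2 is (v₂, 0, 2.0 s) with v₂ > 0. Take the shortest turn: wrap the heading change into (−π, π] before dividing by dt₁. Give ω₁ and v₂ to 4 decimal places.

ω₁ = 3.2615, v₂ = 2.3717

heading to target = atan2(2.5−1, 3.5−-1) = 0.3218
Δθ = wrap(0.3218 − -1.3090) = 1.6307; ω₁ = Δθ/dt₁ = 3.2615
distance = √((3.5−-1)² + (2.5−1)²) = 4.7434; v₂ = distance/dt₂ = 2.3717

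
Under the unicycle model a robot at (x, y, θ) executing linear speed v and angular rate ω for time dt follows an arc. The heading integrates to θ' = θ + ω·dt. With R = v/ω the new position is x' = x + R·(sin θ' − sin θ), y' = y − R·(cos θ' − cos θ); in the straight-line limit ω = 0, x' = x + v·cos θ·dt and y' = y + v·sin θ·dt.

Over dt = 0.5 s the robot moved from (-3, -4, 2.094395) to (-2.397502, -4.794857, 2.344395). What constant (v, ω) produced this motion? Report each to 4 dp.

v = -2.0000, ω = 0.5000

Δθ = 2.344395 − 2.094395 = 0.250000
ω = Δθ/dt = 0.250000/0.5 = 0.5000
R = −Δy/(cos θ' − cos θ) = -4.0000
v = R·ω = -4.0000·0.5000 = -2.0000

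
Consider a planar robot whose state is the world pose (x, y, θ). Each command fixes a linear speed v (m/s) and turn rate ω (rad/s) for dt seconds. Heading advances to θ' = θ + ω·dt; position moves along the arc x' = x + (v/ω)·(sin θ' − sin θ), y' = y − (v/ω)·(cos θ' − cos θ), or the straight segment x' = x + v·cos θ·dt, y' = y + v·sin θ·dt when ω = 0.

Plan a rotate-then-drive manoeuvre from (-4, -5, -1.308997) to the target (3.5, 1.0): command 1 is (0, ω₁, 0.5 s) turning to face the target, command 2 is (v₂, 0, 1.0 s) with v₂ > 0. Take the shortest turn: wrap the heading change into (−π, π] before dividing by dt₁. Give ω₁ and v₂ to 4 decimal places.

heading to target = atan2(1−-5, 3.5−-4) = 0.6747
Δθ = wrap(0.6747 − -1.3090) = 1.9837; ω₁ = Δθ/dt₁ = 3.9675
distance = √((3.5−-4)² + (1−-5)²) = 9.6047; v₂ = distance/dt₂ = 9.6047

ω₁ = 3.9675, v₂ = 9.6047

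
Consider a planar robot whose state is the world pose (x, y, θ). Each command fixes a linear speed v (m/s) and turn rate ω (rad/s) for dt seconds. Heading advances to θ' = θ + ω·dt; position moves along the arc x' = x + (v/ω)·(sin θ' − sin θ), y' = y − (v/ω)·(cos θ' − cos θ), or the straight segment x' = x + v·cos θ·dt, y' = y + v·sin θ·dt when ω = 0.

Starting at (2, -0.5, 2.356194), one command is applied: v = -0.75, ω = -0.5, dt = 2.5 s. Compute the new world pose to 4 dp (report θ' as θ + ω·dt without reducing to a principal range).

(2.2803, -2.2328, 1.1062)

θ' = 2.3562 + -0.5·2.5 = 1.1062
R = v/ω = -0.75/-0.5 = 1.5000
x' = 2 + 1.5000·(sin 1.1062 − sin 2.3562) = 2.2803
y' = -0.5 − 1.5000·(cos 1.1062 − cos 2.3562) = -2.2328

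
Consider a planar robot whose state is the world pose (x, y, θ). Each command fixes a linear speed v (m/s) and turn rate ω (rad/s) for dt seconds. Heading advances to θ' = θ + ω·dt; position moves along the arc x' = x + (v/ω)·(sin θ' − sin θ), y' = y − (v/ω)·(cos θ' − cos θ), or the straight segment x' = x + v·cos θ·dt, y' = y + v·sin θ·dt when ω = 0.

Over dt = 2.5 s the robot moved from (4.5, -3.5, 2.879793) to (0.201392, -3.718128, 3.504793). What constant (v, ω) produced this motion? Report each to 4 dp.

v = 1.7500, ω = 0.2500

Δθ = 3.504793 − 2.879793 = 0.625000
ω = Δθ/dt = 0.625000/2.5 = 0.2500
R = Δx/(sin θ' − sin θ) = 7.0000
v = R·ω = 7.0000·0.2500 = 1.7500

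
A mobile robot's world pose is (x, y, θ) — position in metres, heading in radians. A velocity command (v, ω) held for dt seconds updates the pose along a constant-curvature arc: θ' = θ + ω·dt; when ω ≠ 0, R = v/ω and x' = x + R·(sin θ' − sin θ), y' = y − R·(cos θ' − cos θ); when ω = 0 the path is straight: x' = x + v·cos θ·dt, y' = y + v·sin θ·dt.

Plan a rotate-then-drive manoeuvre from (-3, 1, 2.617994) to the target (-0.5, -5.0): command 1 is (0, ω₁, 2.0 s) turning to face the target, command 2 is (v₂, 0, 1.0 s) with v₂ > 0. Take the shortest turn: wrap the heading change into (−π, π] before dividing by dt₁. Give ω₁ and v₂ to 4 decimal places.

ω₁ = 1.2446, v₂ = 6.5000

heading to target = atan2(-5−1, -0.5−-3) = -1.1760
Δθ = wrap(-1.1760 − 2.6180) = 2.4892; ω₁ = Δθ/dt₁ = 1.2446
distance = √((-0.5−-3)² + (-5−1)²) = 6.5000; v₂ = distance/dt₂ = 6.5000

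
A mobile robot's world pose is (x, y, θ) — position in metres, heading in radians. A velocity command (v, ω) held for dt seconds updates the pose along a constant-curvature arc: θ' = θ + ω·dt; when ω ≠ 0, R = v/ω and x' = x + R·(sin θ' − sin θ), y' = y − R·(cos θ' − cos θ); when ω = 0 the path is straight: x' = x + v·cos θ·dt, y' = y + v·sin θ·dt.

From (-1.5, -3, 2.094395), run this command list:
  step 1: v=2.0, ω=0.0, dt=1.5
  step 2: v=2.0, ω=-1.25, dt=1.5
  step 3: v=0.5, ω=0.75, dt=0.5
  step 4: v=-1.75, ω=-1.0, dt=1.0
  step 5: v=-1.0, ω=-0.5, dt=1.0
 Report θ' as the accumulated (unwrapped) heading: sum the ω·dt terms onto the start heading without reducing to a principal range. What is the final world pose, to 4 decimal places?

(-4.1893, 2.5032, -0.9056)

step 1: θ'=2.0944 (straight) → pose (-3.0000, -0.4019, 2.0944)
step 2: θ'=0.2194 (R=-1.6000) → pose (-1.9626, 1.9597, 0.2194)
step 3: θ'=0.5944 (R=0.6667) → pose (-1.7343, 2.0581, 0.5944)
step 4: θ'=-0.4056 (R=1.7500) → pose (-3.4049, 1.8999, -0.4056)
step 5: θ'=-0.9056 (R=2.0000) → pose (-4.1893, 2.5032, -0.9056)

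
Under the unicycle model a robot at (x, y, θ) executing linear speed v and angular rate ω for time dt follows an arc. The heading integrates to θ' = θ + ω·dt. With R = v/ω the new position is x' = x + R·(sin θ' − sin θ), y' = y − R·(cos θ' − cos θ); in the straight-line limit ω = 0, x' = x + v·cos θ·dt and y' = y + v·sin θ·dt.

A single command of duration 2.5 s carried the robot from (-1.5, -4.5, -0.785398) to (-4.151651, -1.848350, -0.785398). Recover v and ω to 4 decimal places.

Δθ = -0.785398 − -0.785398 = 0.000000
ω = Δθ/dt = 0.000000/2.5 = 0.0000
ω = 0 → v = (Δx·cos θ + Δy·sin θ)/dt = -1.5000

v = -1.5000, ω = 0.0000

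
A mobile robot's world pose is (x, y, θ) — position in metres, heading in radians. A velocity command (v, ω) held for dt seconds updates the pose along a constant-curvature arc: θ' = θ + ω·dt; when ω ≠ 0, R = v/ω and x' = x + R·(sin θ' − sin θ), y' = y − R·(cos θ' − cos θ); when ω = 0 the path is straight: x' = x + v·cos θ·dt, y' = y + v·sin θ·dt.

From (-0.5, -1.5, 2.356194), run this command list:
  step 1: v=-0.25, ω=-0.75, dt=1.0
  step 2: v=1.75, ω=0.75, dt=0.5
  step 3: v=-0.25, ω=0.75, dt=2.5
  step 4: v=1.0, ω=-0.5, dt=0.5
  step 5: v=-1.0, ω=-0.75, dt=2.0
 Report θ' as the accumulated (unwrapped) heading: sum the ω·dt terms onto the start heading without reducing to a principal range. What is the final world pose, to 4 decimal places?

(1.2589, -1.7834, 2.1062)

step 1: θ'=1.6062 (R=0.3333) → pose (-0.4026, -1.7239, 1.6062)
step 2: θ'=1.9812 (R=2.3333) → pose (-0.5949, -0.8755, 1.9812)
step 3: θ'=3.8562 (R=-0.3333) → pose (-0.0708, -0.9943, 3.8562)
step 4: θ'=3.6062 (R=-2.0000) → pose (-0.4853, -1.2716, 3.6062)
step 5: θ'=2.1062 (R=1.3333) → pose (1.2589, -1.7834, 2.1062)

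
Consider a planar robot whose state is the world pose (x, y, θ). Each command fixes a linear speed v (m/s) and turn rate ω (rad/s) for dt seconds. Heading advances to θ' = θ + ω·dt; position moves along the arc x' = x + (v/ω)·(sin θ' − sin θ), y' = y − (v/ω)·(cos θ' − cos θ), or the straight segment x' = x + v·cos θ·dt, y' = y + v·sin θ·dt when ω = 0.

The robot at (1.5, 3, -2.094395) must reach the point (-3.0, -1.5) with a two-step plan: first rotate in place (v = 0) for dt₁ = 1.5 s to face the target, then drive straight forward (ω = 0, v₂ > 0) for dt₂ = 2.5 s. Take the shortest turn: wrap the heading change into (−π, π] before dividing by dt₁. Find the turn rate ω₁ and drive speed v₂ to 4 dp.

ω₁ = -0.1745, v₂ = 2.5456

heading to target = atan2(-1.5−3, -3−1.5) = -2.3562
Δθ = wrap(-2.3562 − -2.0944) = -0.2618; ω₁ = Δθ/dt₁ = -0.1745
distance = √((-3−1.5)² + (-1.5−3)²) = 6.3640; v₂ = distance/dt₂ = 2.5456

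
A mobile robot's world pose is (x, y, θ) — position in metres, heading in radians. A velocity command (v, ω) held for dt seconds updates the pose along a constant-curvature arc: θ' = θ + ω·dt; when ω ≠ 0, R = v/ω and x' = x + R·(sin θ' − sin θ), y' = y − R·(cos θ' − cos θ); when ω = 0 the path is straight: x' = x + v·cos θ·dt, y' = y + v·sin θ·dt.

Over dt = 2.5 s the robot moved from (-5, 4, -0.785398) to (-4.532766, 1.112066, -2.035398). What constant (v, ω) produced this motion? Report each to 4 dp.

v = 1.2500, ω = -0.5000

Δθ = -2.035398 − -0.785398 = -1.250000
ω = Δθ/dt = -1.250000/2.5 = -0.5000
R = −Δy/(cos θ' − cos θ) = -2.5000
v = R·ω = -2.5000·-0.5000 = 1.2500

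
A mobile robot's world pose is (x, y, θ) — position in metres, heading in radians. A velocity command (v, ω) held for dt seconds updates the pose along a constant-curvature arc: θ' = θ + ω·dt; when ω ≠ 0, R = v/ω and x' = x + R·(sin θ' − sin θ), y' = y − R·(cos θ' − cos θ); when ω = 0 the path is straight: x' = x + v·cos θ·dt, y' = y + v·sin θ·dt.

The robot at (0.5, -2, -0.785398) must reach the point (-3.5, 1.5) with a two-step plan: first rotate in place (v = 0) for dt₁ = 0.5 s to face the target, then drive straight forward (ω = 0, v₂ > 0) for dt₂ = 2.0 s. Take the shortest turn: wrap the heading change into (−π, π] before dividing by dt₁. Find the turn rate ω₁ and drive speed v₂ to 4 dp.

heading to target = atan2(1.5−-2, -3.5−0.5) = 2.4228
Δθ = wrap(2.4228 − -0.7854) = -3.0750; ω₁ = Δθ/dt₁ = -6.1500
distance = √((-3.5−0.5)² + (1.5−-2)²) = 5.3151; v₂ = distance/dt₂ = 2.6575

ω₁ = -6.1500, v₂ = 2.6575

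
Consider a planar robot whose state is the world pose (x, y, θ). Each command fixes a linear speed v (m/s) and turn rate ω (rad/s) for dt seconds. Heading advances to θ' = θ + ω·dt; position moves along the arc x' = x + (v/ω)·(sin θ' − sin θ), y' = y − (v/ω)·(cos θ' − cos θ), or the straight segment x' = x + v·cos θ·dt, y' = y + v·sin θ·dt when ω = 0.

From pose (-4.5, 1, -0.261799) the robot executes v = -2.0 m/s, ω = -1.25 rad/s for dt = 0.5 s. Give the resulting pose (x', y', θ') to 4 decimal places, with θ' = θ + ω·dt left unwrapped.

(-5.3260, 1.5344, -0.8868)

θ' = -0.2618 + -1.25·0.5 = -0.8868
R = v/ω = -2.0/-1.25 = 1.6000
x' = -4.5 + 1.6000·(sin -0.8868 − sin -0.2618) = -5.3260
y' = 1 − 1.6000·(cos -0.8868 − cos -0.2618) = 1.5344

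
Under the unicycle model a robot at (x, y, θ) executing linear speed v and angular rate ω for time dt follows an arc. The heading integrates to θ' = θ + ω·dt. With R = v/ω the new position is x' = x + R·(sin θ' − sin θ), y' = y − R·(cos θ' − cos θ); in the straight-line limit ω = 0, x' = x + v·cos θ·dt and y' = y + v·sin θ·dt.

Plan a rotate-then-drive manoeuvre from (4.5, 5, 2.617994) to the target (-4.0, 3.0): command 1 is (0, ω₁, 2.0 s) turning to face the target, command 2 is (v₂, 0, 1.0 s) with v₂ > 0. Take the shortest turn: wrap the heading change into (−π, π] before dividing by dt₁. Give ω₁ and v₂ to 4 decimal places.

ω₁ = 0.3773, v₂ = 8.7321

heading to target = atan2(3−5, -4−4.5) = -2.9105
Δθ = wrap(-2.9105 − 2.6180) = 0.7547; ω₁ = Δθ/dt₁ = 0.3773
distance = √((-4−4.5)² + (3−5)²) = 8.7321; v₂ = distance/dt₂ = 8.7321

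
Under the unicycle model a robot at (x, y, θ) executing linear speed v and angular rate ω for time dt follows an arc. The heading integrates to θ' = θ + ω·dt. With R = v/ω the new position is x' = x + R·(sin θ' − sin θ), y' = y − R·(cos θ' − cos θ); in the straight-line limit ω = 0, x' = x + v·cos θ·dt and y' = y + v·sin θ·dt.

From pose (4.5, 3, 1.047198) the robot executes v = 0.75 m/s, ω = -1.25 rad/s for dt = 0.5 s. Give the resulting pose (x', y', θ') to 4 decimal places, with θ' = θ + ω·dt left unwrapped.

(4.7738, 3.2473, 0.4222)

θ' = 1.0472 + -1.25·0.5 = 0.4222
R = v/ω = 0.75/-1.25 = -0.6000
x' = 4.5 + -0.6000·(sin 0.4222 − sin 1.0472) = 4.7738
y' = 3 − -0.6000·(cos 0.4222 − cos 1.0472) = 3.2473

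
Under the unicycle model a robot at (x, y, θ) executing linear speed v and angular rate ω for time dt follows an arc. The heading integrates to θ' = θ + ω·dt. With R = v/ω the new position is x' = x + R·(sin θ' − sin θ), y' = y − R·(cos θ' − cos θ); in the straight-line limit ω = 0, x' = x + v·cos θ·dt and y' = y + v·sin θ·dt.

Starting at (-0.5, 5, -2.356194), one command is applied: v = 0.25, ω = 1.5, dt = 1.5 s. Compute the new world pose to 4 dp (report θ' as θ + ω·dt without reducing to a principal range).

θ' = -2.3562 + 1.5·1.5 = -0.1062
R = v/ω = 0.25/1.5 = 0.1667
x' = -0.5 + 0.1667·(sin -0.1062 − sin -2.3562) = -0.3998
y' = 5 − 0.1667·(cos -0.1062 − cos -2.3562) = 4.7164

(-0.3998, 4.7164, -0.1062)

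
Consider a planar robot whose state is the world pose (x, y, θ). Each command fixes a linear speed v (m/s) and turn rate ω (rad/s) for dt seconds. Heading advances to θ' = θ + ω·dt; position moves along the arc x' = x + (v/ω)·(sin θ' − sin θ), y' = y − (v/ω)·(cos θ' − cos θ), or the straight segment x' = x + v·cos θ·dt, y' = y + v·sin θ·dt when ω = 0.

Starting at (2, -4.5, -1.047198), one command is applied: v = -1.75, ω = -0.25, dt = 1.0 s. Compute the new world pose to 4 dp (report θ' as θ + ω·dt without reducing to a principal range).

(1.3225, -2.8914, -1.2972)

θ' = -1.0472 + -0.25·1.0 = -1.2972
R = v/ω = -1.75/-0.25 = 7.0000
x' = 2 + 7.0000·(sin -1.2972 − sin -1.0472) = 1.3225
y' = -4.5 − 7.0000·(cos -1.2972 − cos -1.0472) = -2.8914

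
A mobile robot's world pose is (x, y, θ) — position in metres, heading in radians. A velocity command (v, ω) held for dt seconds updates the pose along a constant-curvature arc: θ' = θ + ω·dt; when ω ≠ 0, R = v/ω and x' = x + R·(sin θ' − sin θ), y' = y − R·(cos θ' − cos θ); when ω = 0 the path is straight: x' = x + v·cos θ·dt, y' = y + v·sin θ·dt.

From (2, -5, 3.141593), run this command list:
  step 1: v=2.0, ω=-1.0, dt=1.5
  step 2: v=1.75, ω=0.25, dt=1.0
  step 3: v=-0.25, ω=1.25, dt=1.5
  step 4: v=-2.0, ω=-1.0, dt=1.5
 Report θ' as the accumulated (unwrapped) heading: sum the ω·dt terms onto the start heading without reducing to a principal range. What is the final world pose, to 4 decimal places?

(2.6775, -1.8684, 2.2666)

step 1: θ'=1.6416 (R=-2.0000) → pose (0.0050, -3.1415, 1.6416)
step 2: θ'=1.8916 (R=7.0000) → pose (-0.3346, -1.4294, 1.8916)
step 3: θ'=3.7666 (R=-0.2000) → pose (-0.0277, -1.5285, 3.7666)
step 4: θ'=2.2666 (R=2.0000) → pose (2.6775, -1.8684, 2.2666)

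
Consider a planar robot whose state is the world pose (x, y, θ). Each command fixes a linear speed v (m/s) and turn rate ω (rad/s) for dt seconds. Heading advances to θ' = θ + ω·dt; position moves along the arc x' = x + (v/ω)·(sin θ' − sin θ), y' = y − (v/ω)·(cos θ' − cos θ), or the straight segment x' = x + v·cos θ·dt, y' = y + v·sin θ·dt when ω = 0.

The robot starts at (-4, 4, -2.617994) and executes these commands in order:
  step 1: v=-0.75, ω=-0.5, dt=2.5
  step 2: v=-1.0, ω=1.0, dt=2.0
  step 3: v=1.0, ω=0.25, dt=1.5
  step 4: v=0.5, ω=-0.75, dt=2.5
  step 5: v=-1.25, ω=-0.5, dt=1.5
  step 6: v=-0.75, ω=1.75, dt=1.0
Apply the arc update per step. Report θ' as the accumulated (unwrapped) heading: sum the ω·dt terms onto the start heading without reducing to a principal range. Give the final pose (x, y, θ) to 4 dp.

step 1: θ'=-3.8680 (R=1.5000) → pose (-2.2537, 3.8223, -3.8680)
step 2: θ'=-1.8680 (R=-1.0000) → pose (-0.6334, 4.2770, -1.8680)
step 3: θ'=-1.4930 (R=4.0000) → pose (-0.7966, 2.7948, -1.4930)
step 4: θ'=-3.3680 (R=-0.6667) → pose (-1.6109, 2.0933, -3.3680)
step 5: θ'=-4.1180 (R=2.5000) → pose (-0.1009, 1.0571, -4.1180)
step 6: θ'=-2.3680 (R=-0.4286) → pose (0.5536, 0.9905, -2.3680)

(0.5536, 0.9905, -2.3680)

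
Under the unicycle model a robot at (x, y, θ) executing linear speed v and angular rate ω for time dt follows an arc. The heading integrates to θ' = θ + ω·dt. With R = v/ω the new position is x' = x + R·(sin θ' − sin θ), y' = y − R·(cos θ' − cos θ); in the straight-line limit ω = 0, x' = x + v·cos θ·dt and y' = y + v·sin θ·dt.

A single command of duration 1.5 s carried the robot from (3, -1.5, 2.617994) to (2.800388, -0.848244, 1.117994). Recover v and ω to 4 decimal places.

v = 0.5000, ω = -1.0000

Δθ = 1.117994 − 2.617994 = -1.500000
ω = Δθ/dt = -1.500000/1.5 = -1.0000
R = −Δy/(cos θ' − cos θ) = -0.5000
v = R·ω = -0.5000·-1.0000 = 0.5000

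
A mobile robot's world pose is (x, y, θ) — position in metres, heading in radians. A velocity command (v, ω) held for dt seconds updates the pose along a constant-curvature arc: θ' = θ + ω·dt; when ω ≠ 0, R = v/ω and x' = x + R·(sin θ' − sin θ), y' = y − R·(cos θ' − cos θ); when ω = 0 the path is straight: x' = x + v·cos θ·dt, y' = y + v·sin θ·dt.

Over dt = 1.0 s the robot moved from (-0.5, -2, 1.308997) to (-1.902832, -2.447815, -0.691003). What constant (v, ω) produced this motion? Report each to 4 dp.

Δθ = -0.691003 − 1.308997 = -2.000000
ω = Δθ/dt = -2.000000/1.0 = -2.0000
R = Δx/(sin θ' − sin θ) = 0.8750
v = R·ω = 0.8750·-2.0000 = -1.7500

v = -1.7500, ω = -2.0000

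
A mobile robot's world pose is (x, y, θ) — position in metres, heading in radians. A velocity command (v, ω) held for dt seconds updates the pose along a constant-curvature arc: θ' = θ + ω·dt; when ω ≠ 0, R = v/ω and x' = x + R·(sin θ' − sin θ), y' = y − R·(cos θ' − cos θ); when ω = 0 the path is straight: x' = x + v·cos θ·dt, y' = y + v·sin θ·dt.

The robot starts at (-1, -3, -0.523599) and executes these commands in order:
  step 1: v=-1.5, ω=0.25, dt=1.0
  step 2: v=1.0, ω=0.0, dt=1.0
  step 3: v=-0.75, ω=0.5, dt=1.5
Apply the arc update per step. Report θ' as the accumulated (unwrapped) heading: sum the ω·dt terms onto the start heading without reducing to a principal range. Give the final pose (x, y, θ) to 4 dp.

(-2.5092, -2.8008, 0.4764)

step 1: θ'=-0.2736 (R=-6.0000) → pose (-2.3788, -2.4193, -0.2736)
step 2: θ'=-0.2736 (straight) → pose (-1.4160, -2.6895, -0.2736)
step 3: θ'=0.4764 (R=-1.5000) → pose (-2.5092, -2.8008, 0.4764)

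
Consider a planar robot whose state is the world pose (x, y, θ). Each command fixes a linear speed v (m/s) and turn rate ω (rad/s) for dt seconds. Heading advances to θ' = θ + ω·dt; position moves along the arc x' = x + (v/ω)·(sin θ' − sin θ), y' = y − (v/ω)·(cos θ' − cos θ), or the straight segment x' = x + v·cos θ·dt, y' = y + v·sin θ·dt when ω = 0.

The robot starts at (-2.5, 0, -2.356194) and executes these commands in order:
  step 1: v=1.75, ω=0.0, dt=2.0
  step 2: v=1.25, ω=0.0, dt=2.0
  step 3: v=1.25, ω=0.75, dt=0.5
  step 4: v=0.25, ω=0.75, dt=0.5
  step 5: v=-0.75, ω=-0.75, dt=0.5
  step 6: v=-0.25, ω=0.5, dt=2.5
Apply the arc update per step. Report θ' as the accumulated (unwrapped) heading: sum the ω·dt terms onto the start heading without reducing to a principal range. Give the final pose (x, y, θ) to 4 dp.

(-7.1621, -3.9421, -0.7312)

step 1: θ'=-2.3562 (straight) → pose (-4.9749, -2.4749, -2.3562)
step 2: θ'=-2.3562 (straight) → pose (-6.7426, -4.2426, -2.3562)
step 3: θ'=-1.9812 (R=1.6667) → pose (-7.0924, -4.7562, -1.9812)
step 4: θ'=-1.6062 (R=0.3333) → pose (-7.1199, -4.8774, -1.6062)
step 5: θ'=-1.9812 (R=1.0000) → pose (-7.0375, -4.5138, -1.9812)
step 6: θ'=-0.7312 (R=-0.5000) → pose (-7.1621, -3.9421, -0.7312)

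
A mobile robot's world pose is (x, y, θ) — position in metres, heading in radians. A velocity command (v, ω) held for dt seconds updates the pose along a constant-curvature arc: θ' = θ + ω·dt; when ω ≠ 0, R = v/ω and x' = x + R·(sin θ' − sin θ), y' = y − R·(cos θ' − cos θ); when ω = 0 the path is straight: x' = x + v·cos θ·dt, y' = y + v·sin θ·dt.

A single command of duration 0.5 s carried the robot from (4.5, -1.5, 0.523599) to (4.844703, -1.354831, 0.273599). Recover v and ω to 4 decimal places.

v = 0.7500, ω = -0.5000

Δθ = 0.273599 − 0.523599 = -0.250000
ω = Δθ/dt = -0.250000/0.5 = -0.5000
R = Δx/(sin θ' − sin θ) = -1.5000
v = R·ω = -1.5000·-0.5000 = 0.7500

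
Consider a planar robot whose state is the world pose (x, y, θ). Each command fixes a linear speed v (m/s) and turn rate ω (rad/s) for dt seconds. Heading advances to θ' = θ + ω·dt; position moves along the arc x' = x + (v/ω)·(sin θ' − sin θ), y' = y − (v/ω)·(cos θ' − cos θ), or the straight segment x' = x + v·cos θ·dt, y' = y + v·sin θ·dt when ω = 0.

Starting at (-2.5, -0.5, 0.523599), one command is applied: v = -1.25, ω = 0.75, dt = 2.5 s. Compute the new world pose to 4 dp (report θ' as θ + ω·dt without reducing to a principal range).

(-2.7942, -3.1708, 2.3986)

θ' = 0.5236 + 0.75·2.5 = 2.3986
R = v/ω = -1.25/0.75 = -1.6667
x' = -2.5 + -1.6667·(sin 2.3986 − sin 0.5236) = -2.7942
y' = -0.5 − -1.6667·(cos 2.3986 − cos 0.5236) = -3.1708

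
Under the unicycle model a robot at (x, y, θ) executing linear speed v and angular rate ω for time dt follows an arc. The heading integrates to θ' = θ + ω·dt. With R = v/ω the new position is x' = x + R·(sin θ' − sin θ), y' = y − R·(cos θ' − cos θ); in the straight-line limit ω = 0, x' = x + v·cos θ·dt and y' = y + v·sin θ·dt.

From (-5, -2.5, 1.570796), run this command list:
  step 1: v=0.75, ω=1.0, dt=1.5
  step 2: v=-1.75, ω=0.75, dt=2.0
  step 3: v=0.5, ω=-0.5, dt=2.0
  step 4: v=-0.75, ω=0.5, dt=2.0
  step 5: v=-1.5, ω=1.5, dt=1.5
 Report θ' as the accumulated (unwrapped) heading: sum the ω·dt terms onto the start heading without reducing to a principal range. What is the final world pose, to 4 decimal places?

(-4.4371, 1.6305, 6.8208)

step 1: θ'=3.0708 (R=0.7500) → pose (-5.6969, -1.7519, 3.0708)
step 2: θ'=4.5708 (R=-2.3333) → pose (-3.2219, 0.2463, 4.5708)
step 3: θ'=3.5708 (R=-1.0000) → pose (-3.7958, -0.5218, 3.5708)
step 4: θ'=4.5708 (R=-1.5000) → pose (-2.9350, 0.6304, 4.5708)
step 5: θ'=6.8208 (R=-1.0000) → pose (-4.4371, 1.6305, 6.8208)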